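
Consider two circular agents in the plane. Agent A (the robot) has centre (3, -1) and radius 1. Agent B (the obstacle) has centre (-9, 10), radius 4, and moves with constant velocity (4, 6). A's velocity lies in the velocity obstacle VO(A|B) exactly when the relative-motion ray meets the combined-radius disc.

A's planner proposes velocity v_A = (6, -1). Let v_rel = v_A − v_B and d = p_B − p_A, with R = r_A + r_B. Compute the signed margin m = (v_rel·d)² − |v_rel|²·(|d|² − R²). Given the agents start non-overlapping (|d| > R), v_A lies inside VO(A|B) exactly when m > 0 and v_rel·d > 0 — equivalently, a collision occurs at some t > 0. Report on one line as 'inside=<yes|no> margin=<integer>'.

d = (-12, 11),  |d|² = 265;  R = 1+4 = 5,  c = 265−5² = 240
v_rel = (2, -7),  |v_rel|² = 53;  v_rel·d = (2)·(-12) + (-7)·(11) = -101
53·t² + 202·t + 240 = 0  ⇒  m = (-101)² − 53·240 = -2519
m = -2519 < 0,  v_rel·d = -101 < 0  ⇒  outside

inside=no margin=-2519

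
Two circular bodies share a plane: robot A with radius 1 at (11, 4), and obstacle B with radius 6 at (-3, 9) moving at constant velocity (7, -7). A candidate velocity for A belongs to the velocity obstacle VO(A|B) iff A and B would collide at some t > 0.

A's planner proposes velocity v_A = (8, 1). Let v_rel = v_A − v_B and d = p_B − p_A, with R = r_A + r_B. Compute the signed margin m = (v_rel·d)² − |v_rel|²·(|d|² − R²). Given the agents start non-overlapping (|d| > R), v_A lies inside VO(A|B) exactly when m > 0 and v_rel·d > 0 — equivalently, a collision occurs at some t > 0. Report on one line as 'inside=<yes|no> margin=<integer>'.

d = (-14, 5),  |d|² = 221;  R = 1+6 = 7,  c = 221−7² = 172
v_rel = (1, 8),  |v_rel|² = 65;  v_rel·d = (1)·(-14) + (8)·(5) = 26
65·t² − 52·t + 172 = 0  ⇒  m = 26² − 65·172 = -10504
m = -10504 < 0,  v_rel·d = 26 > 0  ⇒  outside

inside=no margin=-10504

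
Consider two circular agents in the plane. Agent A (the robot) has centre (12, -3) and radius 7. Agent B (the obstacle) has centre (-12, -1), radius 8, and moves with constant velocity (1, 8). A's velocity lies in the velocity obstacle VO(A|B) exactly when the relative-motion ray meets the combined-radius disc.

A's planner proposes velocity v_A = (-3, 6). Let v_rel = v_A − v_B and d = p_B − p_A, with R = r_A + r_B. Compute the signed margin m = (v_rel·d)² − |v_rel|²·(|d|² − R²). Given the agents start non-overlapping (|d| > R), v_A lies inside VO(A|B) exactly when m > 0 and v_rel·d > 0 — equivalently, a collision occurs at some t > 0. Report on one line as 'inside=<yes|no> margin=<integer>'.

d = (-24, 2),  |d|² = 580;  R = 7+8 = 15,  c = 580−15² = 355
v_rel = (-4, -2),  |v_rel|² = 20;  v_rel·d = (-4)·(-24) + (-2)·(2) = 92
20·t² − 184·t + 355 = 0  ⇒  m = 92² − 20·355 = 1364
m = 1364 > 0,  v_rel·d = 92 > 0  ⇒  inside

inside=yes margin=1364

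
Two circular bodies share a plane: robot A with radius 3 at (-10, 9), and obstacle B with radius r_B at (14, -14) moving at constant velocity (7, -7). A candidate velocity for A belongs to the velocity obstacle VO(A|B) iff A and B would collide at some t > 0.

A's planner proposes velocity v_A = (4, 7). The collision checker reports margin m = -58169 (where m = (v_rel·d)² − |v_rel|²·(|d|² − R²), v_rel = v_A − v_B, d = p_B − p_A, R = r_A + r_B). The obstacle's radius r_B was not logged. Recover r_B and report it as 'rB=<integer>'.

m = -58169
d = (24, -23);  v_rel = (-3, 14),  |v_rel|² = 205
v_rel×d = (-3)·(-23) − (14)·(24) = -267
since m = R²·205 − (-267)²:  R² = (71289 + -58169) / 205 = 64
R = √64 = 8  ⇒  r_B = 8 − 3 = 5

rB=5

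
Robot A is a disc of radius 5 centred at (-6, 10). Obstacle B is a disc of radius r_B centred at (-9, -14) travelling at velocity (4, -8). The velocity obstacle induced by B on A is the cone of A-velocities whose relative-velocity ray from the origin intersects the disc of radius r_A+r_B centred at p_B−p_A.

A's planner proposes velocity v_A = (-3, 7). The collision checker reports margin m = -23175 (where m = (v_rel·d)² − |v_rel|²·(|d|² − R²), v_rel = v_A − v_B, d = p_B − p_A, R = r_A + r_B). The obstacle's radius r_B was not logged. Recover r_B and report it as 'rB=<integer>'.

m = -23175
d = (-3, -24);  v_rel = (-7, 15),  |v_rel|² = 274
v_rel×d = (-7)·(-24) − (15)·(-3) = 213
since m = R²·274 − 213²:  R² = (45369 + -23175) / 274 = 81
R = √81 = 9  ⇒  r_B = 9 − 5 = 4

rB=4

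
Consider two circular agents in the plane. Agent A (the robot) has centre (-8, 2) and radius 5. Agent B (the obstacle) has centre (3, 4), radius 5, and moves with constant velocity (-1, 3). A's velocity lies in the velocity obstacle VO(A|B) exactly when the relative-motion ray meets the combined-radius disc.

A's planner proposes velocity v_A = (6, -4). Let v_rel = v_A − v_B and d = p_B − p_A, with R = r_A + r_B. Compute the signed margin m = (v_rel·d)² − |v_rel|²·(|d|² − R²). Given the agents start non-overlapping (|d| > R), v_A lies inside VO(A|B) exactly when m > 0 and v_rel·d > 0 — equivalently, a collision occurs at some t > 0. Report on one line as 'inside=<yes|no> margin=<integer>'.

d = (11, 2),  |d|² = 125;  R = 5+5 = 10,  c = 125−10² = 25
v_rel = (7, -7),  |v_rel|² = 98;  v_rel·d = (7)·(11) + (-7)·(2) = 63
98·t² − 126·t + 25 = 0  ⇒  m = 63² − 98·25 = 1519
m = 1519 > 0,  v_rel·d = 63 > 0  ⇒  inside

inside=yes margin=1519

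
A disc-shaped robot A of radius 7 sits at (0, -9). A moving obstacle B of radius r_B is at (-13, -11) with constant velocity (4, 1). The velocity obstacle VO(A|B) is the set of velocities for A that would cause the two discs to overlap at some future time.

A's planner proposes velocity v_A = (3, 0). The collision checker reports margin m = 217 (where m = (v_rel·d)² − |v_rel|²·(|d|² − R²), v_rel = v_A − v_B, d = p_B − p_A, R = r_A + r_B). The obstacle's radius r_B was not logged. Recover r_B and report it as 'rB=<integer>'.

m = 217
d = (-13, -2);  v_rel = (-1, -1),  |v_rel|² = 2
v_rel×d = (-1)·(-2) − (-1)·(-13) = -11
since m = R²·2 − (-11)²:  R² = (121 + 217) / 2 = 169
R = √169 = 13  ⇒  r_B = 13 − 7 = 6

rB=6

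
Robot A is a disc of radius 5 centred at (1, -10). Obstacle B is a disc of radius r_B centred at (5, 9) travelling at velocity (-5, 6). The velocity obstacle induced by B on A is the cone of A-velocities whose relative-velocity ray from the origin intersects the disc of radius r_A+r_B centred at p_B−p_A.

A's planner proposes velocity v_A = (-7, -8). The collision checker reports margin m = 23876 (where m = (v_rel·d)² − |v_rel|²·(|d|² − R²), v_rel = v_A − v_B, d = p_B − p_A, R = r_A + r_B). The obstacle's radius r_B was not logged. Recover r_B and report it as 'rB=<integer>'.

m = 23876
d = (4, 19);  v_rel = (-2, -14),  |v_rel|² = 200
v_rel×d = (-2)·(19) − (-14)·(4) = 18
since m = R²·200 − 18²:  R² = (324 + 23876) / 200 = 121
R = √121 = 11  ⇒  r_B = 11 − 5 = 6

rB=6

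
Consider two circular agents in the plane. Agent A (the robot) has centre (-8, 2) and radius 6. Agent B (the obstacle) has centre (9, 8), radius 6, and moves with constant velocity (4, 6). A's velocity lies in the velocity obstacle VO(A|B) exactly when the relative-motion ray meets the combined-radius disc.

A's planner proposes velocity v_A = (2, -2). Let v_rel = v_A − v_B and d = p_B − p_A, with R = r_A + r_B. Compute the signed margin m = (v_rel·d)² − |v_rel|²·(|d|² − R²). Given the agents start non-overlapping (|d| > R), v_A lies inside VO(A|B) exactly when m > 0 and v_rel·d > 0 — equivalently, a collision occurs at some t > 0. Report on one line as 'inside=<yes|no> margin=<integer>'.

d = (17, 6),  |d|² = 325;  R = 6+6 = 12,  c = 325−12² = 181
v_rel = (-2, -8),  |v_rel|² = 68;  v_rel·d = (-2)·(17) + (-8)·(6) = -82
68·t² + 164·t + 181 = 0  ⇒  m = (-82)² − 68·181 = -5584
m = -5584 < 0,  v_rel·d = -82 < 0  ⇒  outside

inside=no margin=-5584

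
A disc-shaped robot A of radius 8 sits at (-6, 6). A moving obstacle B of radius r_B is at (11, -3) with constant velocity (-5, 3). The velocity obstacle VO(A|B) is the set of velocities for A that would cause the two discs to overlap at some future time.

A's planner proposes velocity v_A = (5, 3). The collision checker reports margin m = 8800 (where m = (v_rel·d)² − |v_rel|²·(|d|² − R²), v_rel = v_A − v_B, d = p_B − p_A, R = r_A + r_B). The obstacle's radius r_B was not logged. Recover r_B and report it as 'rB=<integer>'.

m = 8800
d = (17, -9);  v_rel = (10, 0),  |v_rel|² = 100
v_rel×d = (10)·(-9) − (0)·(17) = -90
since m = R²·100 − (-90)²:  R² = (8100 + 8800) / 100 = 169
R = √169 = 13  ⇒  r_B = 13 − 8 = 5

rB=5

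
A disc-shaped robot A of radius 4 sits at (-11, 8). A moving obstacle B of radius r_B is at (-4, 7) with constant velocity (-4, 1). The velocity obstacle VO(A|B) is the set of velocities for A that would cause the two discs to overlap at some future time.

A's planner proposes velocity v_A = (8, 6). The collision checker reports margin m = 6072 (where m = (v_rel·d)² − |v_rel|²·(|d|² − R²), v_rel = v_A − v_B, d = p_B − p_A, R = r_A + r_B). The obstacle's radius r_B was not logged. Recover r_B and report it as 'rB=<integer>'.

m = 6072
d = (7, -1);  v_rel = (12, 5),  |v_rel|² = 169
v_rel×d = (12)·(-1) − (5)·(7) = -47
since m = R²·169 − (-47)²:  R² = (2209 + 6072) / 169 = 49
R = √49 = 7  ⇒  r_B = 7 − 4 = 3

rB=3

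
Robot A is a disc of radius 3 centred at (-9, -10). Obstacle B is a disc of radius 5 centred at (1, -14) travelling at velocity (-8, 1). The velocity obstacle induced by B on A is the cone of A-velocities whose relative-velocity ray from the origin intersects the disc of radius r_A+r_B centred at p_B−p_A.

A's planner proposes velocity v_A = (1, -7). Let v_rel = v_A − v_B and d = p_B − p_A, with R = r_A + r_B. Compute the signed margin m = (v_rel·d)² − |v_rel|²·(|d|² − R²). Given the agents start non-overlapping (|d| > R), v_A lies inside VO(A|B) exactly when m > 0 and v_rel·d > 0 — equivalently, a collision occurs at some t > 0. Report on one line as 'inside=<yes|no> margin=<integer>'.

d = (10, -4),  |d|² = 116;  R = 3+5 = 8,  c = 116−8² = 52
v_rel = (9, -8),  |v_rel|² = 145;  v_rel·d = (9)·(10) + (-8)·(-4) = 122
145·t² − 244·t + 52 = 0  ⇒  m = 122² − 145·52 = 7344
m = 7344 > 0,  v_rel·d = 122 > 0  ⇒  inside

inside=yes margin=7344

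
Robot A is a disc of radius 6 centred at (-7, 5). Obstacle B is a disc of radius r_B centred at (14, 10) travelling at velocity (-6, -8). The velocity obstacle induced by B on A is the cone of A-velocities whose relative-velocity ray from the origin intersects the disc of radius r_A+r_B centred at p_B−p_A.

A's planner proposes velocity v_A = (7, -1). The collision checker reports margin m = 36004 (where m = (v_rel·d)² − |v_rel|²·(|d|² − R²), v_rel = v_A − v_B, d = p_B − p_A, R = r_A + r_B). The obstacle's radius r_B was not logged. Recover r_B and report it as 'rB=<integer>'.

m = 36004
d = (21, 5);  v_rel = (13, 7),  |v_rel|² = 218
v_rel×d = (13)·(5) − (7)·(21) = -82
since m = R²·218 − (-82)²:  R² = (6724 + 36004) / 218 = 196
R = √196 = 14  ⇒  r_B = 14 − 6 = 8

rB=8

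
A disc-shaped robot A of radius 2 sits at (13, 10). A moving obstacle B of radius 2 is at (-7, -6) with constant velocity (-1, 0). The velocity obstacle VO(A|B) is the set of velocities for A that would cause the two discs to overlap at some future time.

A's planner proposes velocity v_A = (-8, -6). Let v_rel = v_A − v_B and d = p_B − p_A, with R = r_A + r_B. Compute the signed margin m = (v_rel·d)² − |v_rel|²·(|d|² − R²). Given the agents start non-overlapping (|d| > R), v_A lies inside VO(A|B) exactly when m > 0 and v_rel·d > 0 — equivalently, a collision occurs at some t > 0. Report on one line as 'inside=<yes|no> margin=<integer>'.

d = (-20, -16),  |d|² = 656;  R = 2+2 = 4,  c = 656−4² = 640
v_rel = (-7, -6),  |v_rel|² = 85;  v_rel·d = (-7)·(-20) + (-6)·(-16) = 236
85·t² − 472·t + 640 = 0  ⇒  m = 236² − 85·640 = 1296
m = 1296 > 0,  v_rel·d = 236 > 0  ⇒  inside

inside=yes margin=1296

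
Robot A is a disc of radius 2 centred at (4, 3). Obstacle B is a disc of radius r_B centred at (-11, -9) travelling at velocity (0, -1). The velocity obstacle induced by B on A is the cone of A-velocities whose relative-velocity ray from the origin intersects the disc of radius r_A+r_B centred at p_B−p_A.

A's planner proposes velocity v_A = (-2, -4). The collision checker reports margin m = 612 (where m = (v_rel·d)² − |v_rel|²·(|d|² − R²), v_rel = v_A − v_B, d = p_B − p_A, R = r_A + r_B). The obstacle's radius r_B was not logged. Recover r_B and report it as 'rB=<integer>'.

m = 612
d = (-15, -12);  v_rel = (-2, -3),  |v_rel|² = 13
v_rel×d = (-2)·(-12) − (-3)·(-15) = -21
since m = R²·13 − (-21)²:  R² = (441 + 612) / 13 = 81
R = √81 = 9  ⇒  r_B = 9 − 2 = 7

rB=7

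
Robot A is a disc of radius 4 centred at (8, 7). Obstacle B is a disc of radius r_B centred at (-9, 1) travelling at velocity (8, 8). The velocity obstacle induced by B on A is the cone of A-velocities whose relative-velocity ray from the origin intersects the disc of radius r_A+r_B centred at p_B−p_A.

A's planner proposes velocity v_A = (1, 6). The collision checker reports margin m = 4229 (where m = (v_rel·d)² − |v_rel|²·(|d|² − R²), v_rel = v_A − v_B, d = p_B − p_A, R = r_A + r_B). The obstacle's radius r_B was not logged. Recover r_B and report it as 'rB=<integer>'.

m = 4229
d = (-17, -6);  v_rel = (-7, -2),  |v_rel|² = 53
v_rel×d = (-7)·(-6) − (-2)·(-17) = 8
since m = R²·53 − 8²:  R² = (64 + 4229) / 53 = 81
R = √81 = 9  ⇒  r_B = 9 − 4 = 5

rB=5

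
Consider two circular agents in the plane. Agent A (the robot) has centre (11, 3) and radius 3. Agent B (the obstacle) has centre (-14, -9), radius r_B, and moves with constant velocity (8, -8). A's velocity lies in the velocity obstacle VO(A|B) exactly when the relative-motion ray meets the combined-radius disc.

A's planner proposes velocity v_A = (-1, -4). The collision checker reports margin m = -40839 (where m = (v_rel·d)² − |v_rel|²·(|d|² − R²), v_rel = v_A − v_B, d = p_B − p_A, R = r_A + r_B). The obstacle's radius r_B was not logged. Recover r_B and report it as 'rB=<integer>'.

m = -40839
d = (-25, -12);  v_rel = (-9, 4),  |v_rel|² = 97
v_rel×d = (-9)·(-12) − (4)·(-25) = 208
since m = R²·97 − 208²:  R² = (43264 + -40839) / 97 = 25
R = √25 = 5  ⇒  r_B = 5 − 3 = 2

rB=2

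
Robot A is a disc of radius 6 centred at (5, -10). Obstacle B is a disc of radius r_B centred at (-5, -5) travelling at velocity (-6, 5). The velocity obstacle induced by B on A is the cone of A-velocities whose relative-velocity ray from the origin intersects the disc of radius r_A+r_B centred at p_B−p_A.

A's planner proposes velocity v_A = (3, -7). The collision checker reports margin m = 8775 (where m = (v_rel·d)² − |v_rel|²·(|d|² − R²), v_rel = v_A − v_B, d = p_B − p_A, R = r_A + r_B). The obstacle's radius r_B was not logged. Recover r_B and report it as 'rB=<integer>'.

m = 8775
d = (-10, 5);  v_rel = (9, -12),  |v_rel|² = 225
v_rel×d = (9)·(5) − (-12)·(-10) = -75
since m = R²·225 − (-75)²:  R² = (5625 + 8775) / 225 = 64
R = √64 = 8  ⇒  r_B = 8 − 6 = 2

rB=2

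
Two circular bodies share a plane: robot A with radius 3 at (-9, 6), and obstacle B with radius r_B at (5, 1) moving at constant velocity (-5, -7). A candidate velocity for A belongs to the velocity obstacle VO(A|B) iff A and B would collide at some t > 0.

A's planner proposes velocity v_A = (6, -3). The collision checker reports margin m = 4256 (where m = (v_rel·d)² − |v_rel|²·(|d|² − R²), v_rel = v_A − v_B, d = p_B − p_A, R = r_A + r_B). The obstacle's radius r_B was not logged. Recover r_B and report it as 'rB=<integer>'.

m = 4256
d = (14, -5);  v_rel = (11, 4),  |v_rel|² = 137
v_rel×d = (11)·(-5) − (4)·(14) = -111
since m = R²·137 − (-111)²:  R² = (12321 + 4256) / 137 = 121
R = √121 = 11  ⇒  r_B = 11 − 3 = 8

rB=8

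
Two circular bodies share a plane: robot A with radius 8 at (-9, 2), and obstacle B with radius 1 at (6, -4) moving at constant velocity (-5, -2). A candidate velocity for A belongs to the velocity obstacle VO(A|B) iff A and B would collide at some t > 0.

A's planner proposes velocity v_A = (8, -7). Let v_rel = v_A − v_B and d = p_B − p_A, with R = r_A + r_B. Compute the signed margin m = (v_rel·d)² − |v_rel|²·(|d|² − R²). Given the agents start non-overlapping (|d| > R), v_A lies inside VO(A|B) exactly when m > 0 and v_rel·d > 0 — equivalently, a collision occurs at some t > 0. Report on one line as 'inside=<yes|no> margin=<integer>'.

d = (15, -6),  |d|² = 261;  R = 8+1 = 9,  c = 261−9² = 180
v_rel = (13, -5),  |v_rel|² = 194;  v_rel·d = (13)·(15) + (-5)·(-6) = 225
194·t² − 450·t + 180 = 0  ⇒  m = 225² − 194·180 = 15705
m = 15705 > 0,  v_rel·d = 225 > 0  ⇒  inside

inside=yes margin=15705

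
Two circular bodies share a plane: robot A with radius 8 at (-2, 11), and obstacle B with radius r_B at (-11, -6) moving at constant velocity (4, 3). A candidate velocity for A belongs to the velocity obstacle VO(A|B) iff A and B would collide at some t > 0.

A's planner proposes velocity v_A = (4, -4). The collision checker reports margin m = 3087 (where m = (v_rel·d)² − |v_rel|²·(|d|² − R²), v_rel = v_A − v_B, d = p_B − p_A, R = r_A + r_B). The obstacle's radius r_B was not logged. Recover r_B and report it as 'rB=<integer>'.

m = 3087
d = (-9, -17);  v_rel = (0, -7),  |v_rel|² = 49
v_rel×d = (0)·(-17) − (-7)·(-9) = -63
since m = R²·49 − (-63)²:  R² = (3969 + 3087) / 49 = 144
R = √144 = 12  ⇒  r_B = 12 − 8 = 4

rB=4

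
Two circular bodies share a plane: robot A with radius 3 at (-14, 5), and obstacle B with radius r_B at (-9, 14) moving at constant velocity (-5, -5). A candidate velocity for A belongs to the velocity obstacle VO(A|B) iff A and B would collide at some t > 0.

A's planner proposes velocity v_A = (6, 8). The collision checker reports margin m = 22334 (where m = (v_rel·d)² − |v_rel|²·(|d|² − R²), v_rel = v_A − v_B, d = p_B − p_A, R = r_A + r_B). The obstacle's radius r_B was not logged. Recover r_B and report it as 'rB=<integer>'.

m = 22334
d = (5, 9);  v_rel = (11, 13),  |v_rel|² = 290
v_rel×d = (11)·(9) − (13)·(5) = 34
since m = R²·290 − 34²:  R² = (1156 + 22334) / 290 = 81
R = √81 = 9  ⇒  r_B = 9 − 3 = 6

rB=6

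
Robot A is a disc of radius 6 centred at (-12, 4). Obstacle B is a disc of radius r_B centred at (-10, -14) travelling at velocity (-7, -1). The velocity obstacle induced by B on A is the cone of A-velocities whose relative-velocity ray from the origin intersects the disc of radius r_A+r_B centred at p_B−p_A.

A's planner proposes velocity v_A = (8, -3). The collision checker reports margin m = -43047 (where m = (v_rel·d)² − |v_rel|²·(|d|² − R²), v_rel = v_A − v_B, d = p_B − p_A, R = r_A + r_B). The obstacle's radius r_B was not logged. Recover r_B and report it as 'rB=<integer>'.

m = -43047
d = (2, -18);  v_rel = (15, -2),  |v_rel|² = 229
v_rel×d = (15)·(-18) − (-2)·(2) = -266
since m = R²·229 − (-266)²:  R² = (70756 + -43047) / 229 = 121
R = √121 = 11  ⇒  r_B = 11 − 6 = 5

rB=5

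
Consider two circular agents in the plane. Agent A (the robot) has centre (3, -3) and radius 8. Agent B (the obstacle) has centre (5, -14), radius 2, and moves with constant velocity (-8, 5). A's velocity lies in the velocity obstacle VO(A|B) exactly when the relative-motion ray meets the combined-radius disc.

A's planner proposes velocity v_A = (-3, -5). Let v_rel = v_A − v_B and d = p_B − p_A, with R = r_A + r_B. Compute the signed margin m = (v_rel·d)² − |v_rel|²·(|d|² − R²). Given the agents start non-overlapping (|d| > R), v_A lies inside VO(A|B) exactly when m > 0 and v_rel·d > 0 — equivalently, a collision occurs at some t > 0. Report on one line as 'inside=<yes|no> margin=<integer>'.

d = (2, -11),  |d|² = 125;  R = 8+2 = 10,  c = 125−10² = 25
v_rel = (5, -10),  |v_rel|² = 125;  v_rel·d = (5)·(2) + (-10)·(-11) = 120
125·t² − 240·t + 25 = 0  ⇒  m = 120² − 125·25 = 11275
m = 11275 > 0,  v_rel·d = 120 > 0  ⇒  inside

inside=yes margin=11275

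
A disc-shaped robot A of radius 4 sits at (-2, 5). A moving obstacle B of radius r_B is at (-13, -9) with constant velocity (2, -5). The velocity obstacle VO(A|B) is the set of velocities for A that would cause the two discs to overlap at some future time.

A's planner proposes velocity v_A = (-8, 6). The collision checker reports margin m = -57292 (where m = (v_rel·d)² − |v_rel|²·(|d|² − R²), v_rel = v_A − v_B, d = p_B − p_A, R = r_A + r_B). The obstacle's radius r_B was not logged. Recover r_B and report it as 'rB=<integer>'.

m = -57292
d = (-11, -14);  v_rel = (-10, 11),  |v_rel|² = 221
v_rel×d = (-10)·(-14) − (11)·(-11) = 261
since m = R²·221 − 261²:  R² = (68121 + -57292) / 221 = 49
R = √49 = 7  ⇒  r_B = 7 − 4 = 3

rB=3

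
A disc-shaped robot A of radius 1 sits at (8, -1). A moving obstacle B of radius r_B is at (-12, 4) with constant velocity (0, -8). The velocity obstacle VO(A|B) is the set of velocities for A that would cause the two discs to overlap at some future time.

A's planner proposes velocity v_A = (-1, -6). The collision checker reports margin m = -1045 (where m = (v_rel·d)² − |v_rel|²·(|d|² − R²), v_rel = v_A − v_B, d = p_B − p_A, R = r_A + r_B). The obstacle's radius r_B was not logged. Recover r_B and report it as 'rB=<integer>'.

m = -1045
d = (-20, 5);  v_rel = (-1, 2),  |v_rel|² = 5
v_rel×d = (-1)·(5) − (2)·(-20) = 35
since m = R²·5 − 35²:  R² = (1225 + -1045) / 5 = 36
R = √36 = 6  ⇒  r_B = 6 − 1 = 5

rB=5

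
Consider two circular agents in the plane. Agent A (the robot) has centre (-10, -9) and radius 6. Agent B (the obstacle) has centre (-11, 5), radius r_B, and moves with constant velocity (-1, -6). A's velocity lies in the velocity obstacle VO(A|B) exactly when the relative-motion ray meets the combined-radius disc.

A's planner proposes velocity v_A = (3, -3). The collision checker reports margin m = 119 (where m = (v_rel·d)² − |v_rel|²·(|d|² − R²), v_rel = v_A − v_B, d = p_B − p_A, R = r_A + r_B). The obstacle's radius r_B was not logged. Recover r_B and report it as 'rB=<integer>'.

m = 119
d = (-1, 14);  v_rel = (4, 3),  |v_rel|² = 25
v_rel×d = (4)·(14) − (3)·(-1) = 59
since m = R²·25 − 59²:  R² = (3481 + 119) / 25 = 144
R = √144 = 12  ⇒  r_B = 12 − 6 = 6

rB=6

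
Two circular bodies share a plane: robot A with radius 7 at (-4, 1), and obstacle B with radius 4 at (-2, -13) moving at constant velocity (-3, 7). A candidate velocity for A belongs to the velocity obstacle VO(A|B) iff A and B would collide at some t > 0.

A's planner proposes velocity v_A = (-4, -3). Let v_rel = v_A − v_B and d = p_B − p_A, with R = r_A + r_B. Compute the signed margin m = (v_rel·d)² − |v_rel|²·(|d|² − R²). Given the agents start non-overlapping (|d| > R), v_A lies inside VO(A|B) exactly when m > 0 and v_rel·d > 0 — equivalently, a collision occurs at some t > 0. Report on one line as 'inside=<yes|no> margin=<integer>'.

d = (2, -14),  |d|² = 200;  R = 7+4 = 11,  c = 200−11² = 79
v_rel = (-1, -10),  |v_rel|² = 101;  v_rel·d = (-1)·(2) + (-10)·(-14) = 138
101·t² − 276·t + 79 = 0  ⇒  m = 138² − 101·79 = 11065
m = 11065 > 0,  v_rel·d = 138 > 0  ⇒  inside

inside=yes margin=11065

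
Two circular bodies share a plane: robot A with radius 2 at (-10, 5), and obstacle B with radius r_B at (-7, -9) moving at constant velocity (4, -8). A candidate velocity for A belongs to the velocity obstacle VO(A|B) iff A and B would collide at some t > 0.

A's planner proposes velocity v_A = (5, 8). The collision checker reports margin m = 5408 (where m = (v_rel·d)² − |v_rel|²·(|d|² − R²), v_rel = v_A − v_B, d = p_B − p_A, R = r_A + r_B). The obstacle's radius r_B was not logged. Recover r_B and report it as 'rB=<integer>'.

m = 5408
d = (3, -14);  v_rel = (1, 16),  |v_rel|² = 257
v_rel×d = (1)·(-14) − (16)·(3) = -62
since m = R²·257 − (-62)²:  R² = (3844 + 5408) / 257 = 36
R = √36 = 6  ⇒  r_B = 6 − 2 = 4

rB=4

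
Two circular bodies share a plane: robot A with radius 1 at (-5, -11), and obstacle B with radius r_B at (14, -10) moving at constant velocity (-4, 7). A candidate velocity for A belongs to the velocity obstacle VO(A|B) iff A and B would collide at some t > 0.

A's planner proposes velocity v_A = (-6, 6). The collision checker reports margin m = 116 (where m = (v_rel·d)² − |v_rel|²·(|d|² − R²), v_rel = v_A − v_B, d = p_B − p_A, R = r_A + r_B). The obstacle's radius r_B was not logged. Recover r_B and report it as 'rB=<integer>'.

m = 116
d = (19, 1);  v_rel = (-2, -1),  |v_rel|² = 5
v_rel×d = (-2)·(1) − (-1)·(19) = 17
since m = R²·5 − 17²:  R² = (289 + 116) / 5 = 81
R = √81 = 9  ⇒  r_B = 9 − 1 = 8

rB=8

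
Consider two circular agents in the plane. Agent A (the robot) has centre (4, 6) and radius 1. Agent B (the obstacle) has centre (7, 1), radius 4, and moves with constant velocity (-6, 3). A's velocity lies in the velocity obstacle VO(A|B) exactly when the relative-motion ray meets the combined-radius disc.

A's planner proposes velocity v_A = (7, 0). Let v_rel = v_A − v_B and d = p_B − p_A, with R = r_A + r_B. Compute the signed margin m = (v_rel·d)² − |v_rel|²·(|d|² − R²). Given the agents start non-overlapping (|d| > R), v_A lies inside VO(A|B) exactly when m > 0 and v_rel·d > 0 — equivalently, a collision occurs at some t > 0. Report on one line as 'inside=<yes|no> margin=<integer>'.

d = (3, -5),  |d|² = 34;  R = 1+4 = 5,  c = 34−5² = 9
v_rel = (13, -3),  |v_rel|² = 178;  v_rel·d = (13)·(3) + (-3)·(-5) = 54
178·t² − 108·t + 9 = 0  ⇒  m = 54² − 178·9 = 1314
m = 1314 > 0,  v_rel·d = 54 > 0  ⇒  inside

inside=yes margin=1314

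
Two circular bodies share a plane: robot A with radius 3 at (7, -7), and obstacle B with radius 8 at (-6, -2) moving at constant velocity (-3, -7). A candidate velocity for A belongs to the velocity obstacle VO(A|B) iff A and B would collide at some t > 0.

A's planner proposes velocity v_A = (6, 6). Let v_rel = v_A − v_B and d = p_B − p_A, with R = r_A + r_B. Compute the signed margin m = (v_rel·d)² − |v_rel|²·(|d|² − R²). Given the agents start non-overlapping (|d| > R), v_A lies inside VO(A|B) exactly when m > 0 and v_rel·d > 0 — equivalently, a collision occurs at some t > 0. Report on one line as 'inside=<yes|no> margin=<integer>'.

d = (-13, 5),  |d|² = 194;  R = 3+8 = 11,  c = 194−11² = 73
v_rel = (9, 13),  |v_rel|² = 250;  v_rel·d = (9)·(-13) + (13)·(5) = -52
250·t² + 104·t + 73 = 0  ⇒  m = (-52)² − 250·73 = -15546
m = -15546 < 0,  v_rel·d = -52 < 0  ⇒  outside

inside=no margin=-15546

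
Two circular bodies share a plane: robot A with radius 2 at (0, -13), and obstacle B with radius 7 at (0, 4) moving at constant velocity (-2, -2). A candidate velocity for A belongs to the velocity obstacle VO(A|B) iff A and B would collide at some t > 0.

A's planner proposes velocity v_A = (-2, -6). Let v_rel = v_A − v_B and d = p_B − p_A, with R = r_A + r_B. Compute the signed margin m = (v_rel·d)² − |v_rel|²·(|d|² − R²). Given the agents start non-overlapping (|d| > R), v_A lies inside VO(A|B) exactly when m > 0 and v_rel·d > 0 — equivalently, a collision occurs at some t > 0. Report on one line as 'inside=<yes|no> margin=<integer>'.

d = (0, 17),  |d|² = 289;  R = 2+7 = 9,  c = 289−9² = 208
v_rel = (0, -4),  |v_rel|² = 16;  v_rel·d = (0)·(0) + (-4)·(17) = -68
16·t² + 136·t + 208 = 0  ⇒  m = (-68)² − 16·208 = 1296
m = 1296 > 0,  v_rel·d = -68 < 0  ⇒  outside

inside=no margin=1296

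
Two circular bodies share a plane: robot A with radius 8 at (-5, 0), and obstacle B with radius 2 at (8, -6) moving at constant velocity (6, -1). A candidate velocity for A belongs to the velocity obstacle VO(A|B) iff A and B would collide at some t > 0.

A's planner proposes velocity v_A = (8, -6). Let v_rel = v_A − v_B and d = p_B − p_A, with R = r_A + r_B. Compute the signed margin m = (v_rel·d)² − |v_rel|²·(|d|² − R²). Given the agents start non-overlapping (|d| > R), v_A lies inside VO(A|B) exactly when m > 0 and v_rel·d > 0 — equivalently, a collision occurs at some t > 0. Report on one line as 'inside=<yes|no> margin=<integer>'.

d = (13, -6),  |d|² = 205;  R = 8+2 = 10,  c = 205−10² = 105
v_rel = (2, -5),  |v_rel|² = 29;  v_rel·d = (2)·(13) + (-5)·(-6) = 56
29·t² − 112·t + 105 = 0  ⇒  m = 56² − 29·105 = 91
m = 91 > 0,  v_rel·d = 56 > 0  ⇒  inside

inside=yes margin=91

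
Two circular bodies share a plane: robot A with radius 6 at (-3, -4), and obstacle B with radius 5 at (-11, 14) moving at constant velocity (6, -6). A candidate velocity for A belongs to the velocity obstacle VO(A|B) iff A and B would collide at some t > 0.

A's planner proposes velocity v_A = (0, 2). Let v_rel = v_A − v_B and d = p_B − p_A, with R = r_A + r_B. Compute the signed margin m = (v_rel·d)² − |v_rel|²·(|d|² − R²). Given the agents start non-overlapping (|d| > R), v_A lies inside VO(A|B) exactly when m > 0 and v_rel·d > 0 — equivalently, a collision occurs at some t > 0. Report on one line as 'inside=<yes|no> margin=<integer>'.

d = (-8, 18),  |d|² = 388;  R = 6+5 = 11,  c = 388−11² = 267
v_rel = (-6, 8),  |v_rel|² = 100;  v_rel·d = (-6)·(-8) + (8)·(18) = 192
100·t² − 384·t + 267 = 0  ⇒  m = 192² − 100·267 = 10164
m = 10164 > 0,  v_rel·d = 192 > 0  ⇒  inside

inside=yes margin=10164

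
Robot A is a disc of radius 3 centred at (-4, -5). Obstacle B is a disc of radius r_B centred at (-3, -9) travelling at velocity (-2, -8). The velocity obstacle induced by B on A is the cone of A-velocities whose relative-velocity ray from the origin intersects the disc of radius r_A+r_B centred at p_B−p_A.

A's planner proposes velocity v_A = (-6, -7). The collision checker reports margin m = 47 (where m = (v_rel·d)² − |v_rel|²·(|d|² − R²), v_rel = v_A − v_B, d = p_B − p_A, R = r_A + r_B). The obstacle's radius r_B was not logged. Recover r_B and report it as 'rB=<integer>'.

m = 47
d = (1, -4);  v_rel = (-4, 1),  |v_rel|² = 17
v_rel×d = (-4)·(-4) − (1)·(1) = 15
since m = R²·17 − 15²:  R² = (225 + 47) / 17 = 16
R = √16 = 4  ⇒  r_B = 4 − 3 = 1

rB=1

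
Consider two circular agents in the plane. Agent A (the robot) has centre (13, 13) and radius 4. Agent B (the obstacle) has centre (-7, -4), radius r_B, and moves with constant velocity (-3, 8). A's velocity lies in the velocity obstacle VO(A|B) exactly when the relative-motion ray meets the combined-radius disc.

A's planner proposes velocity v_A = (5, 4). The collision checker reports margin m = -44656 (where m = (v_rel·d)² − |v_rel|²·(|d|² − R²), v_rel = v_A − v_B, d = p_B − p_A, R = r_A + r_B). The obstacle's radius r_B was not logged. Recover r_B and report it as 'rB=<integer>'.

m = -44656
d = (-20, -17);  v_rel = (8, -4),  |v_rel|² = 80
v_rel×d = (8)·(-17) − (-4)·(-20) = -216
since m = R²·80 − (-216)²:  R² = (46656 + -44656) / 80 = 25
R = √25 = 5  ⇒  r_B = 5 − 4 = 1

rB=1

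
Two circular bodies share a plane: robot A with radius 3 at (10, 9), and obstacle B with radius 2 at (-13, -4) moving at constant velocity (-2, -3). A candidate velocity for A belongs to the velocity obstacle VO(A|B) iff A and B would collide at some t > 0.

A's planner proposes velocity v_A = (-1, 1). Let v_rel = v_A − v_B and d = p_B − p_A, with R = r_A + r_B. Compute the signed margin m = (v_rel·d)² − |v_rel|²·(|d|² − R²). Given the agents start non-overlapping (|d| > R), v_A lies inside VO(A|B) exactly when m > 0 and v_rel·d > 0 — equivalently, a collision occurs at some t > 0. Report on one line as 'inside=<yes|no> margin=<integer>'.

d = (-23, -13),  |d|² = 698;  R = 3+2 = 5,  c = 698−5² = 673
v_rel = (1, 4),  |v_rel|² = 17;  v_rel·d = (1)·(-23) + (4)·(-13) = -75
17·t² + 150·t + 673 = 0  ⇒  m = (-75)² − 17·673 = -5816
m = -5816 < 0,  v_rel·d = -75 < 0  ⇒  outside

inside=no margin=-5816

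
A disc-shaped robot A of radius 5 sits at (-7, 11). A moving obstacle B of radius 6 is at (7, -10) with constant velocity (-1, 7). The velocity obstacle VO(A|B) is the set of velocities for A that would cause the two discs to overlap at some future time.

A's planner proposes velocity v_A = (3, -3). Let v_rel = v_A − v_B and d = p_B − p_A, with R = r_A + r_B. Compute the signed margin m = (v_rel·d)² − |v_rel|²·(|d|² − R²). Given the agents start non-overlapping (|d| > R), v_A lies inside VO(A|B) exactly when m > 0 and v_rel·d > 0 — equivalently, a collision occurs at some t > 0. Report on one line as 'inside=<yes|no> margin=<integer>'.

d = (14, -21),  |d|² = 637;  R = 5+6 = 11,  c = 637−11² = 516
v_rel = (4, -10),  |v_rel|² = 116;  v_rel·d = (4)·(14) + (-10)·(-21) = 266
116·t² − 532·t + 516 = 0  ⇒  m = 266² − 116·516 = 10900
m = 10900 > 0,  v_rel·d = 266 > 0  ⇒  inside

inside=yes margin=10900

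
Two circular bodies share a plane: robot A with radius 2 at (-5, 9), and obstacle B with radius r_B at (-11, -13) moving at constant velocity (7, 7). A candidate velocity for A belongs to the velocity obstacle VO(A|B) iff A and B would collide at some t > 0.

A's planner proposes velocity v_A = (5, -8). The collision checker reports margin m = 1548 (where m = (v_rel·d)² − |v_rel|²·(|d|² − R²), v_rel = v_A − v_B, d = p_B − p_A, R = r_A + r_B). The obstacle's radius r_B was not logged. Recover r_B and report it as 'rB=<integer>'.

m = 1548
d = (-6, -22);  v_rel = (-2, -15),  |v_rel|² = 229
v_rel×d = (-2)·(-22) − (-15)·(-6) = -46
since m = R²·229 − (-46)²:  R² = (2116 + 1548) / 229 = 16
R = √16 = 4  ⇒  r_B = 4 − 2 = 2

rB=2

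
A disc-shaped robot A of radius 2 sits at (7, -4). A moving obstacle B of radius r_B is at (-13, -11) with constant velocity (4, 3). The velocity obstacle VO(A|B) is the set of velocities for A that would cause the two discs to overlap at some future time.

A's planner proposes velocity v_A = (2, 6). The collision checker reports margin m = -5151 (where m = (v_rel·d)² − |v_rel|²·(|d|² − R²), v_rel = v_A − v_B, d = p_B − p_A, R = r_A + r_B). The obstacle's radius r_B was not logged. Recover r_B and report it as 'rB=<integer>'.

m = -5151
d = (-20, -7);  v_rel = (-2, 3),  |v_rel|² = 13
v_rel×d = (-2)·(-7) − (3)·(-20) = 74
since m = R²·13 − 74²:  R² = (5476 + -5151) / 13 = 25
R = √25 = 5  ⇒  r_B = 5 − 2 = 3

rB=3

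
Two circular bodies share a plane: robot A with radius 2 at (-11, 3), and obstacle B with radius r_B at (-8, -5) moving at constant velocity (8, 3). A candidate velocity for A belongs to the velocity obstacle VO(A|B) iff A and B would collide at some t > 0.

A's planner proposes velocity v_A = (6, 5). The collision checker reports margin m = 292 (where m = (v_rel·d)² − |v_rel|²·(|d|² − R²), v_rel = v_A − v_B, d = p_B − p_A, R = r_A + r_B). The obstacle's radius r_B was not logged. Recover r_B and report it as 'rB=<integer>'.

m = 292
d = (3, -8);  v_rel = (-2, 2),  |v_rel|² = 8
v_rel×d = (-2)·(-8) − (2)·(3) = 10
since m = R²·8 − 10²:  R² = (100 + 292) / 8 = 49
R = √49 = 7  ⇒  r_B = 7 − 2 = 5

rB=5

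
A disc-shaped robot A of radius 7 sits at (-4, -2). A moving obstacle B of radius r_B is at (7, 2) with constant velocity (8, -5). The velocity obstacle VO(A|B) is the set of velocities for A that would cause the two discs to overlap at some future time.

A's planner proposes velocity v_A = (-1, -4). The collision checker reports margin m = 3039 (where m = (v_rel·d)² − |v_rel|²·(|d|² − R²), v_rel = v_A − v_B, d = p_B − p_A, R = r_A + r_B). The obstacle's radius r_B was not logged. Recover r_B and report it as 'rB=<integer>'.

m = 3039
d = (11, 4);  v_rel = (-9, 1),  |v_rel|² = 82
v_rel×d = (-9)·(4) − (1)·(11) = -47
since m = R²·82 − (-47)²:  R² = (2209 + 3039) / 82 = 64
R = √64 = 8  ⇒  r_B = 8 − 7 = 1

rB=1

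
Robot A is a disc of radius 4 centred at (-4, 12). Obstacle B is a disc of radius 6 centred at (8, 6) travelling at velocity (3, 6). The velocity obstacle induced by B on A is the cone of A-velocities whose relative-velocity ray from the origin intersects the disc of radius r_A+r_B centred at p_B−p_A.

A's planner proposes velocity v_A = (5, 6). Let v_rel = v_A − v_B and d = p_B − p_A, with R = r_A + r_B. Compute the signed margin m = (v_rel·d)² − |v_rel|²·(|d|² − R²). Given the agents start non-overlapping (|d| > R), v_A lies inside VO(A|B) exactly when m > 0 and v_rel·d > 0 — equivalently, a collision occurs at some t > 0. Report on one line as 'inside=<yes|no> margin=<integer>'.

d = (12, -6),  |d|² = 180;  R = 4+6 = 10,  c = 180−10² = 80
v_rel = (2, 0),  |v_rel|² = 4;  v_rel·d = (2)·(12) + (0)·(-6) = 24
4·t² − 48·t + 80 = 0  ⇒  m = 24² − 4·80 = 256
m = 256 > 0,  v_rel·d = 24 > 0  ⇒  inside

inside=yes margin=256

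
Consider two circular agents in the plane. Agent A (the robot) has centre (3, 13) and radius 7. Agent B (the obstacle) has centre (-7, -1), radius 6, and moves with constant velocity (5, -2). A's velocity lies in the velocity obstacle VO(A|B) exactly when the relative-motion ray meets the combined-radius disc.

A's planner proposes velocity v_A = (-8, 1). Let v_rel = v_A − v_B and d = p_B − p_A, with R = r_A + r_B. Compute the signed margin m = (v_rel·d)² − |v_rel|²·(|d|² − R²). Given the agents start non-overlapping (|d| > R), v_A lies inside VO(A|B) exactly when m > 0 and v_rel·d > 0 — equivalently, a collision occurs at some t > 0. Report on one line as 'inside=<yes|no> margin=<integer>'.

d = (-10, -14),  |d|² = 296;  R = 7+6 = 13,  c = 296−13² = 127
v_rel = (-13, 3),  |v_rel|² = 178;  v_rel·d = (-13)·(-10) + (3)·(-14) = 88
178·t² − 176·t + 127 = 0  ⇒  m = 88² − 178·127 = -14862
m = -14862 < 0,  v_rel·d = 88 > 0  ⇒  outside

inside=no margin=-14862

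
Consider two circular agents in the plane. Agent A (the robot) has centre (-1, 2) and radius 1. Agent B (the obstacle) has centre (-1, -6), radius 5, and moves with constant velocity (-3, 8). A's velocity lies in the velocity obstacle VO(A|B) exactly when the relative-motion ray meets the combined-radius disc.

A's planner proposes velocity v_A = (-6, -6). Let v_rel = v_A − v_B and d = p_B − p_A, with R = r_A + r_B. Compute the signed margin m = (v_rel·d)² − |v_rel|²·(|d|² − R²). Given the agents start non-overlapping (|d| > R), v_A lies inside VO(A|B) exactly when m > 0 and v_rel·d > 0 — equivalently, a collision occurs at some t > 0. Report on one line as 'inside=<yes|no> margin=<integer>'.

d = (0, -8),  |d|² = 64;  R = 1+5 = 6,  c = 64−6² = 28
v_rel = (-3, -14),  |v_rel|² = 205;  v_rel·d = (-3)·(0) + (-14)·(-8) = 112
205·t² − 224·t + 28 = 0  ⇒  m = 112² − 205·28 = 6804
m = 6804 > 0,  v_rel·d = 112 > 0  ⇒  inside

inside=yes margin=6804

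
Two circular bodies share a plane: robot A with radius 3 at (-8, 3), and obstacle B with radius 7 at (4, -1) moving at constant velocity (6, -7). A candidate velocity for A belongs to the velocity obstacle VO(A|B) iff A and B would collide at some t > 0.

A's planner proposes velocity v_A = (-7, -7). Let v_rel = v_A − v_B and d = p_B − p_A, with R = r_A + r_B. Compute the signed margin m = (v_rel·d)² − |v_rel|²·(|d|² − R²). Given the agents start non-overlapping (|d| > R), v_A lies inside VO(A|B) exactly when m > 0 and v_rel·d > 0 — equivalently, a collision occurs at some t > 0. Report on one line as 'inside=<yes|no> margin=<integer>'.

d = (12, -4),  |d|² = 160;  R = 3+7 = 10,  c = 160−10² = 60
v_rel = (-13, 0),  |v_rel|² = 169;  v_rel·d = (-13)·(12) + (0)·(-4) = -156
169·t² + 312·t + 60 = 0  ⇒  m = (-156)² − 169·60 = 14196
m = 14196 > 0,  v_rel·d = -156 < 0  ⇒  outside

inside=no margin=14196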